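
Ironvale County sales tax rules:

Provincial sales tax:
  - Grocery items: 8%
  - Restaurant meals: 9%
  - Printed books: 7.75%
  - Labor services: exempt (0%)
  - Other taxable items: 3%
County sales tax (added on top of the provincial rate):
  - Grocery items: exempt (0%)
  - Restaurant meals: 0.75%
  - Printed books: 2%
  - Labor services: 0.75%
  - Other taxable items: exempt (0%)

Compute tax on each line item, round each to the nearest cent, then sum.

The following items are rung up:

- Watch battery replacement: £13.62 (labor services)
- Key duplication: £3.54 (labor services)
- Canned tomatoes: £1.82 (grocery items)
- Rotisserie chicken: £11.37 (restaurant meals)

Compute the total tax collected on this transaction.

£1.39

Watch battery replacement £13.62: labor services → 0% + 0.75% county = 0.75% → £0.10
Key duplication £3.54: labor services → 0% + 0.75% county = 0.75% → £0.03
Canned tomatoes £1.82: grocery items → 8% + 0% county = 8% → £0.15
Rotisserie chicken £11.37: restaurant meals → 9% + 0.75% county = 9.75% → £1.11
Total tax = £0.10 + £0.03 + £0.15 + £1.11 = £1.39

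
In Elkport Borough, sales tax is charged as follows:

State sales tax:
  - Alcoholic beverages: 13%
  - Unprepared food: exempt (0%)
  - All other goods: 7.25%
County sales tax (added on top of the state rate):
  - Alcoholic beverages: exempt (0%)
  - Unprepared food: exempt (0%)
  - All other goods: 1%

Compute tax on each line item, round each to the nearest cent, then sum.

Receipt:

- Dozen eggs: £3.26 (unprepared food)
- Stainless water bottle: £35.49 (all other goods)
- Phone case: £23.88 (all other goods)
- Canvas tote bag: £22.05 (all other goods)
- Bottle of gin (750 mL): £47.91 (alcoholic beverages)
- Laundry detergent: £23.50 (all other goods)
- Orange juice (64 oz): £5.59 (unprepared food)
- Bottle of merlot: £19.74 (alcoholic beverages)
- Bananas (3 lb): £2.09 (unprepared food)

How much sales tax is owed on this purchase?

Dozen eggs £3.26: unprepared food → 0% + 0% county = 0% → £0.00
Stainless water bottle £35.49: all other goods → 7.25% + 1% county = 8.25% → £2.93
Phone case £23.88: all other goods → 7.25% + 1% county = 8.25% → £1.97
Canvas tote bag £22.05: all other goods → 7.25% + 1% county = 8.25% → £1.82
Bottle of gin (750 mL) £47.91: alcoholic beverages → 13% + 0% county = 13% → £6.23
Laundry detergent £23.50: all other goods → 7.25% + 1% county = 8.25% → £1.94
Orange juice (64 oz) £5.59: unprepared food → 0% + 0% county = 0% → £0.00
Bottle of merlot £19.74: alcoholic beverages → 13% + 0% county = 13% → £2.57
Bananas (3 lb) £2.09: unprepared food → 0% + 0% county = 0% → £0.00
Total tax = £2.93 + £1.97 + £1.82 + £6.23 + £1.94 + £2.57 = £17.46

£17.46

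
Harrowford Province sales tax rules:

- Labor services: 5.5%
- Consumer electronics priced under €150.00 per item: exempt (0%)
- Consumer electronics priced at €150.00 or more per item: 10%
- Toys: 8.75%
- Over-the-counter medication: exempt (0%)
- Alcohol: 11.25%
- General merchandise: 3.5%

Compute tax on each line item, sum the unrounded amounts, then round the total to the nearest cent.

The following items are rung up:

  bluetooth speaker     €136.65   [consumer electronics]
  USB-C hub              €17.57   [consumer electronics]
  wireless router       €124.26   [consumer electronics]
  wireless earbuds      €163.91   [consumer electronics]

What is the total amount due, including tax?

€458.78

Bluetooth speaker €136.65: consumer electronics, under €150.00 → 0% → €0.00
USB-C hub €17.57: consumer electronics, under €150.00 → 0% → €0.00
Wireless router €124.26: consumer electronics, under €150.00 → 0% → €0.00
Wireless earbuds €163.91: consumer electronics, €150.00 or more → 10% → €16.391
Subtotal = €442.39; unrounded tax = €16.391 → €16.39; total due = €458.78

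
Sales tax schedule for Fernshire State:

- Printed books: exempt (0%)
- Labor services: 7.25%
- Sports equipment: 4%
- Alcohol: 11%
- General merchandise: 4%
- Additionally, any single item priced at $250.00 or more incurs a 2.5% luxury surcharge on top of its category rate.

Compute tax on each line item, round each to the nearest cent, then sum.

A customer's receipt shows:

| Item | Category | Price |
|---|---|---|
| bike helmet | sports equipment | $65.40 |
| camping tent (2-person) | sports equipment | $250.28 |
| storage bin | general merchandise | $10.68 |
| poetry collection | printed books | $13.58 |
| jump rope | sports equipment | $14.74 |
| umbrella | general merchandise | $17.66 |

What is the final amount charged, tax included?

Bike helmet $65.40: sports equipment → 4% → $2.62
Camping tent (2-person) $250.28: sports equipment → 4% + 2.5% surcharge = 6.5% → $16.27
Storage bin $10.68: general merchandise → 4% → $0.43
Poetry collection $13.58: printed books → 0% → $0.00
Jump rope $14.74: sports equipment → 4% → $0.59
Umbrella $17.66: general merchandise → 4% → $0.71
Subtotal = $372.34; tax = $20.62; total due = $392.96

$392.96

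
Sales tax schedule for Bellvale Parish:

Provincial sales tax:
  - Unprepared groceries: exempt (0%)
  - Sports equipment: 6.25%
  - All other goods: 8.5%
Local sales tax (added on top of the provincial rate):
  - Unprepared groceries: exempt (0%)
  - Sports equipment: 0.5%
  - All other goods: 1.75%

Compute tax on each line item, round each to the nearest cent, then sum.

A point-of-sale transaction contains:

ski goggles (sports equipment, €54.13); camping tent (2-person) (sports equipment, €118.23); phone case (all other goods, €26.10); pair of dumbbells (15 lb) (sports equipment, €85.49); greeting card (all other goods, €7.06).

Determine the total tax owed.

Ski goggles €54.13: sports equipment → 6.25% + 0.5% local = 6.75% → €3.65
Camping tent (2-person) €118.23: sports equipment → 6.25% + 0.5% local = 6.75% → €7.98
Phone case €26.10: all other goods → 8.5% + 1.75% local = 10.25% → €2.68
Pair of dumbbells (15 lb) €85.49: sports equipment → 6.25% + 0.5% local = 6.75% → €5.77
Greeting card €7.06: all other goods → 8.5% + 1.75% local = 10.25% → €0.72
Total tax = €3.65 + €7.98 + €2.68 + €5.77 + €0.72 = €20.80

€20.80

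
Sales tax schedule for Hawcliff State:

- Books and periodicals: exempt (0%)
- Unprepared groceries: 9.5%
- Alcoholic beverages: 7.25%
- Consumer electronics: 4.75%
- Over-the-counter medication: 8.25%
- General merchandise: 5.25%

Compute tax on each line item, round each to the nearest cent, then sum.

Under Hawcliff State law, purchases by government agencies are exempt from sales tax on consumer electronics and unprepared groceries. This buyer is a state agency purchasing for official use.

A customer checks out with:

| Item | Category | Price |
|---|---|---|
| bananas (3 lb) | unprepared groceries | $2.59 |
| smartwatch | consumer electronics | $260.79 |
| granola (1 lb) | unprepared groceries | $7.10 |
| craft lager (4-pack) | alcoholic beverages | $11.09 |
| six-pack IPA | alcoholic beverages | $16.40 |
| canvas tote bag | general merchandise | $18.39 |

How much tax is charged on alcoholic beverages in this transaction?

Craft lager (4-pack) $11.09: alcoholic beverages → 7.25% → $0.80
Six-pack IPA $16.40: alcoholic beverages → 7.25% → $1.19
Tax on alcoholic beverages = $0.80 + $1.19 = $1.99

$1.99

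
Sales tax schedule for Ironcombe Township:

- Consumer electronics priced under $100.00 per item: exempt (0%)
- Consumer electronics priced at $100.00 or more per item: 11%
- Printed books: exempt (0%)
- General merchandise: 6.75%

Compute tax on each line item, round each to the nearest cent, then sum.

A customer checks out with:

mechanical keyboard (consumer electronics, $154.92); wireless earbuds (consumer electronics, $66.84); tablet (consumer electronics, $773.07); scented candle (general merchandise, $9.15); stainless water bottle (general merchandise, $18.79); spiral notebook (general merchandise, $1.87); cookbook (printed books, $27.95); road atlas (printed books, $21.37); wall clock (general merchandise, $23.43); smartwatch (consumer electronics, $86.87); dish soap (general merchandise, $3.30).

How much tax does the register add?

$105.90

Mechanical keyboard $154.92: consumer electronics, $100.00 or more → 11% → $17.04
Wireless earbuds $66.84: consumer electronics, under $100.00 → 0% → $0.00
Tablet $773.07: consumer electronics, $100.00 or more → 11% → $85.04
Scented candle $9.15: general merchandise → 6.75% → $0.62
Stainless water bottle $18.79: general merchandise → 6.75% → $1.27
Spiral notebook $1.87: general merchandise → 6.75% → $0.13
Cookbook $27.95: printed books → 0% → $0.00
Road atlas $21.37: printed books → 0% → $0.00
Wall clock $23.43: general merchandise → 6.75% → $1.58
Smartwatch $86.87: consumer electronics, under $100.00 → 0% → $0.00
Dish soap $3.30: general merchandise → 6.75% → $0.22
Total tax = $17.04 + $85.04 + $0.62 + $1.27 + $0.13 + $1.58 + $0.22 = $105.90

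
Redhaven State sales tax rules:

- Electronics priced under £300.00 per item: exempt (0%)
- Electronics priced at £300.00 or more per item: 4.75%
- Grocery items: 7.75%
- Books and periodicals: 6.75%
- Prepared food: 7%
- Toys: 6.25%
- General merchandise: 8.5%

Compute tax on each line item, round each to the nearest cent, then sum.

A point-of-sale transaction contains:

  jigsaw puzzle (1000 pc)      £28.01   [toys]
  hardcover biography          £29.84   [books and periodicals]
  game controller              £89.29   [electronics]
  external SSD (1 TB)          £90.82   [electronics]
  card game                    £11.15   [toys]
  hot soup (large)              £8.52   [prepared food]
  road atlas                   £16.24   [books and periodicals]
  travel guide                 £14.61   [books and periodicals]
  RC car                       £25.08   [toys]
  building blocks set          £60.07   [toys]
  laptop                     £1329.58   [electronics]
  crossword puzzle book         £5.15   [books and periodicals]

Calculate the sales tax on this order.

£75.98

Jigsaw puzzle (1000 pc) £28.01: toys → 6.25% → £1.75
Hardcover biography £29.84: books and periodicals → 6.75% → £2.01
Game controller £89.29: electronics, under £300.00 → 0% → £0.00
External SSD (1 TB) £90.82: electronics, under £300.00 → 0% → £0.00
Card game £11.15: toys → 6.25% → £0.70
Hot soup (large) £8.52: prepared food → 7% → £0.60
Road atlas £16.24: books and periodicals → 6.75% → £1.10
Travel guide £14.61: books and periodicals → 6.75% → £0.99
RC car £25.08: toys → 6.25% → £1.57
Building blocks set £60.07: toys → 6.25% → £3.75
Laptop £1329.58: electronics, £300.00 or more → 4.75% → £63.16
Crossword puzzle book £5.15: books and periodicals → 6.75% → £0.35
Total tax = £1.75 + £2.01 + £0.70 + £0.60 + £1.10 + £0.99 + £1.57 + £3.75 + £63.16 + £0.35 = £75.98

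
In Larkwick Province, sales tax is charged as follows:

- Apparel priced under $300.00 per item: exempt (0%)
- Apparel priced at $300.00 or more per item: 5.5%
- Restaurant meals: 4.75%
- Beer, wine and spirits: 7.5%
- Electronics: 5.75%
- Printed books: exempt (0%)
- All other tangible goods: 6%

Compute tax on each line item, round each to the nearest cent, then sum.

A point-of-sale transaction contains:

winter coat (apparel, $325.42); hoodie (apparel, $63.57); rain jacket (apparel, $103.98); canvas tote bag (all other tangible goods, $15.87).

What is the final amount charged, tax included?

$527.69

Winter coat $325.42: apparel, $300.00 or more → 5.5% → $17.90
Hoodie $63.57: apparel, under $300.00 → 0% → $0.00
Rain jacket $103.98: apparel, under $300.00 → 0% → $0.00
Canvas tote bag $15.87: all other tangible goods → 6% → $0.95
Subtotal = $508.84; tax = $18.85; total due = $527.69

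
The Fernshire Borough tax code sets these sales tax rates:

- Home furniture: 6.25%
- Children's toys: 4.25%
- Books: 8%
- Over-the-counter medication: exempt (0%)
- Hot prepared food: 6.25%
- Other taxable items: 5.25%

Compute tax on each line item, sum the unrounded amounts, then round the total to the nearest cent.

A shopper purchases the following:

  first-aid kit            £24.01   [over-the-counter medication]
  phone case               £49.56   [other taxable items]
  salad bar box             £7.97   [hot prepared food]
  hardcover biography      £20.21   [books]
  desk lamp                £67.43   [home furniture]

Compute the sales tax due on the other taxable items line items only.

Phone case £49.56: other taxable items → 5.25% → £2.6019
Tax on other taxable items: unrounded sum = £2.6019 → £2.60

£2.60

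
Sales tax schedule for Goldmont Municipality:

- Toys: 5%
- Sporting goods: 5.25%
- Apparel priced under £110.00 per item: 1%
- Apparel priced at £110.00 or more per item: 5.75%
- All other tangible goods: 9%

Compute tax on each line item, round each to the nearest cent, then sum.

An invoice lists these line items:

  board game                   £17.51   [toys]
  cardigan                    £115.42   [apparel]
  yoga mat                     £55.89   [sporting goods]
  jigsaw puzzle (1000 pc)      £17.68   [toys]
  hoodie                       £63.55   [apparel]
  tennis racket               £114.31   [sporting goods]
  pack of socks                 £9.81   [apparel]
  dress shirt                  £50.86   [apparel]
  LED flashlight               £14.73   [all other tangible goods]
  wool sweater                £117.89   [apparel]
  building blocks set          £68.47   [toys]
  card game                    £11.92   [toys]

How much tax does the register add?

Board game £17.51: toys → 5% → £0.88
Cardigan £115.42: apparel, £110.00 or more → 5.75% → £6.64
Yoga mat £55.89: sporting goods → 5.25% → £2.93
Jigsaw puzzle (1000 pc) £17.68: toys → 5% → £0.88
Hoodie £63.55: apparel, under £110.00 → 1% → £0.64
Tennis racket £114.31: sporting goods → 5.25% → £6.00
Pack of socks £9.81: apparel, under £110.00 → 1% → £0.10
Dress shirt £50.86: apparel, under £110.00 → 1% → £0.51
LED flashlight £14.73: all other tangible goods → 9% → £1.33
Wool sweater £117.89: apparel, £110.00 or more → 5.75% → £6.78
Building blocks set £68.47: toys → 5% → £3.42
Card game £11.92: toys → 5% → £0.60
Total tax = £0.88 + £6.64 + £2.93 + £0.88 + £0.64 + £6.00 + £0.10 + £0.51 + £1.33 + £6.78 + £3.42 + £0.60 = £30.71

£30.71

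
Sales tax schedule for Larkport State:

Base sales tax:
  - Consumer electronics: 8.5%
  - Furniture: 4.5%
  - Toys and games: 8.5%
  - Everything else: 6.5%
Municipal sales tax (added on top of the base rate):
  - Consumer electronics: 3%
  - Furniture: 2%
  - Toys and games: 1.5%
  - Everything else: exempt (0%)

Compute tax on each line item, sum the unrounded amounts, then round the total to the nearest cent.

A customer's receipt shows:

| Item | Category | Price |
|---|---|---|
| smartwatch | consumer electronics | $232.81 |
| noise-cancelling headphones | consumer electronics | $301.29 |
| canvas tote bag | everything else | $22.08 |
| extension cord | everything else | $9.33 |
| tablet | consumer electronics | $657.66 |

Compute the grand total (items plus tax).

Smartwatch $232.81: consumer electronics → 8.5% + 3% municipal = 11.5% → $26.77315
Noise-cancelling headphones $301.29: consumer electronics → 8.5% + 3% municipal = 11.5% → $34.64835
Canvas tote bag $22.08: everything else → 6.5% + 0% municipal = 6.5% → $1.4352
Extension cord $9.33: everything else → 6.5% + 0% municipal = 6.5% → $0.60645
Tablet $657.66: consumer electronics → 8.5% + 3% municipal = 11.5% → $75.6309
Subtotal = $1223.17; unrounded tax = $139.09405 → $139.09; total due = $1362.26

$1362.26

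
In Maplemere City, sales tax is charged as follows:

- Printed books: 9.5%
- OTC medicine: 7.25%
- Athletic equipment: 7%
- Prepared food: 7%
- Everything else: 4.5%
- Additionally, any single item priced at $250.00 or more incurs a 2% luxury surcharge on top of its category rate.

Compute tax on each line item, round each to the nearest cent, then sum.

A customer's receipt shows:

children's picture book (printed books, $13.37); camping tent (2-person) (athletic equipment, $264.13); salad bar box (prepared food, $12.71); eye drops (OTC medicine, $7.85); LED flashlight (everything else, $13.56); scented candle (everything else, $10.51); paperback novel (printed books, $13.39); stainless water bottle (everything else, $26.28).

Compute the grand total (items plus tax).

$391.83

Children's picture book $13.37: printed books → 9.5% → $1.27
Camping tent (2-person) $264.13: athletic equipment → 7% + 2% surcharge = 9% → $23.77
Salad bar box $12.71: prepared food → 7% → $0.89
Eye drops $7.85: OTC medicine → 7.25% → $0.57
LED flashlight $13.56: everything else → 4.5% → $0.61
Scented candle $10.51: everything else → 4.5% → $0.47
Paperback novel $13.39: printed books → 9.5% → $1.27
Stainless water bottle $26.28: everything else → 4.5% → $1.18
Subtotal = $361.80; tax = $30.03; total due = $391.83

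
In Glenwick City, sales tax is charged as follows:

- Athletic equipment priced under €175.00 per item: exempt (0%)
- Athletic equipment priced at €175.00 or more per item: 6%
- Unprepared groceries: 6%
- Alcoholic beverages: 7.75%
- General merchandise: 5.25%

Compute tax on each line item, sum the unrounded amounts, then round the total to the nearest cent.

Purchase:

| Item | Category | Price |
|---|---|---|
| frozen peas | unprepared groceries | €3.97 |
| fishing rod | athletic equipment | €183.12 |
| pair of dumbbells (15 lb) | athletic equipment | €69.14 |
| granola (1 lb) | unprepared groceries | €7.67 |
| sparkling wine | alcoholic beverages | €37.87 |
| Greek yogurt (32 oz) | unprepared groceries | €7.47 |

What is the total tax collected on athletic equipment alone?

Fishing rod €183.12: athletic equipment, €175.00 or more → 6% → €10.9872
Pair of dumbbells (15 lb) €69.14: athletic equipment, under €175.00 → 0% → €0.00
Tax on athletic equipment: unrounded sum = €10.9872 → €10.99

€10.99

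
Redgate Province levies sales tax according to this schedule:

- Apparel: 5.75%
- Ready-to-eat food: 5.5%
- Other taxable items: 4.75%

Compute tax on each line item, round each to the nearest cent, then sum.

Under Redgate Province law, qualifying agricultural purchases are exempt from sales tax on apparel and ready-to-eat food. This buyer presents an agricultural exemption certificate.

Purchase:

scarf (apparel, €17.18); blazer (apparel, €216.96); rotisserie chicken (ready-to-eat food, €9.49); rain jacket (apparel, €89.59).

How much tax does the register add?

Scarf €17.18: apparel, buyer-exempt → 0% → €0.00
Blazer €216.96: apparel, buyer-exempt → 0% → €0.00
Rotisserie chicken €9.49: ready-to-eat food, buyer-exempt → 0% → €0.00
Rain jacket €89.59: apparel, buyer-exempt → 0% → €0.00
Total tax = €0.00

€0.00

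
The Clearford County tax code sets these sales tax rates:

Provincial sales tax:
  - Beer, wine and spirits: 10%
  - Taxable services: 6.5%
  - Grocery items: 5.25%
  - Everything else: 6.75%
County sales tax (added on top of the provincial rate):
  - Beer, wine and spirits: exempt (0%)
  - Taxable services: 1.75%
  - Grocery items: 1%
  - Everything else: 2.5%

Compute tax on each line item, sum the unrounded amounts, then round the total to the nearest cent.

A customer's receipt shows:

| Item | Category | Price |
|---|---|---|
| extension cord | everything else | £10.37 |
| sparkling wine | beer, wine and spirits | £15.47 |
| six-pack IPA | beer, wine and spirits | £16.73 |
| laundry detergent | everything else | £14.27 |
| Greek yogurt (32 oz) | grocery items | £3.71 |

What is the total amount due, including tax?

£66.28

Extension cord £10.37: everything else → 6.75% + 2.5% county = 9.25% → £0.959225
Sparkling wine £15.47: beer, wine and spirits → 10% + 0% county = 10% → £1.547
Six-pack IPA £16.73: beer, wine and spirits → 10% + 0% county = 10% → £1.673
Laundry detergent £14.27: everything else → 6.75% + 2.5% county = 9.25% → £1.319975
Greek yogurt (32 oz) £3.71: grocery items → 5.25% + 1% county = 6.25% → £0.231875
Subtotal = £60.55; unrounded tax = £5.731075 → £5.73; total due = £66.28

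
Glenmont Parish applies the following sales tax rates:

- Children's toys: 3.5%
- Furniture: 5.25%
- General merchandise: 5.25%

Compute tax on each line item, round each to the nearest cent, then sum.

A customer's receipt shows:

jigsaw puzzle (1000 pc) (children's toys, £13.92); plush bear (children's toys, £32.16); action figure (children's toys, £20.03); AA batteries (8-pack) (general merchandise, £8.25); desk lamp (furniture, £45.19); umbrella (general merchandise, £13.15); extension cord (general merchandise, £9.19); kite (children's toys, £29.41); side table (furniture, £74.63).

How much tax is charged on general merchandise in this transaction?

AA batteries (8-pack) £8.25: general merchandise → 5.25% → £0.43
Umbrella £13.15: general merchandise → 5.25% → £0.69
Extension cord £9.19: general merchandise → 5.25% → £0.48
Tax on general merchandise = £0.43 + £0.69 + £0.48 = £1.60

£1.60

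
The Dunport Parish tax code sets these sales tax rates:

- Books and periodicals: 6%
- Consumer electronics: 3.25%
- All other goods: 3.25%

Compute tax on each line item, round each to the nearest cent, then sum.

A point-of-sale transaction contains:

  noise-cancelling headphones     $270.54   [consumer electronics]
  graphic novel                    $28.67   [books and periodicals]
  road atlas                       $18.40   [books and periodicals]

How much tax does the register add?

Noise-cancelling headphones $270.54: consumer electronics → 3.25% → $8.79
Graphic novel $28.67: books and periodicals → 6% → $1.72
Road atlas $18.40: books and periodicals → 6% → $1.10
Total tax = $8.79 + $1.72 + $1.10 = $11.61

$11.61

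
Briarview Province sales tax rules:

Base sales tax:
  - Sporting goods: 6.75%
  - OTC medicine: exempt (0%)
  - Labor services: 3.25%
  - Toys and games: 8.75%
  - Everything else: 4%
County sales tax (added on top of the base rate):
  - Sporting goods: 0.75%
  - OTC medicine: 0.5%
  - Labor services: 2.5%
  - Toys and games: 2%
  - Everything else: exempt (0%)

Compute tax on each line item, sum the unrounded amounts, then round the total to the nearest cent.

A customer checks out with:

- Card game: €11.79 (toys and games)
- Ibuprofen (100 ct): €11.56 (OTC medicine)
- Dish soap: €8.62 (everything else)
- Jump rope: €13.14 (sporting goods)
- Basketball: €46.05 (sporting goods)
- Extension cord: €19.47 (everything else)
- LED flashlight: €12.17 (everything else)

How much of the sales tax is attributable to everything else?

Dish soap €8.62: everything else → 4% + 0% county = 4% → €0.3448
Extension cord €19.47: everything else → 4% + 0% county = 4% → €0.7788
LED flashlight €12.17: everything else → 4% + 0% county = 4% → €0.4868
Tax on everything else: unrounded sum = €1.6104 → €1.61

€1.61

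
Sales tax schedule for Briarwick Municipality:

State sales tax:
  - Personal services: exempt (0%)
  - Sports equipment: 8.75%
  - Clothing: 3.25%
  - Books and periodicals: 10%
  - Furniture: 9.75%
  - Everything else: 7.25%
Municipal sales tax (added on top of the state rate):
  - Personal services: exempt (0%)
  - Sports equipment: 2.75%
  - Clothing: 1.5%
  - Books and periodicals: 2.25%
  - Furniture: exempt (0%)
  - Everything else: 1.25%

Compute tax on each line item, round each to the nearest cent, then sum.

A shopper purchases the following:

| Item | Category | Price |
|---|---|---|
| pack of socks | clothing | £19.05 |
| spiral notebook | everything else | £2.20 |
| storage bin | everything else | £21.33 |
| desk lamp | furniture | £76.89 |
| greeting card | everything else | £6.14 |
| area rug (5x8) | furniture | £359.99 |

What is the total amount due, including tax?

Pack of socks £19.05: clothing → 3.25% + 1.5% municipal = 4.75% → £0.90
Spiral notebook £2.20: everything else → 7.25% + 1.25% municipal = 8.5% → £0.19
Storage bin £21.33: everything else → 7.25% + 1.25% municipal = 8.5% → £1.81
Desk lamp £76.89: furniture → 9.75% + 0% municipal = 9.75% → £7.50
Greeting card £6.14: everything else → 7.25% + 1.25% municipal = 8.5% → £0.52
Area rug (5x8) £359.99: furniture → 9.75% + 0% municipal = 9.75% → £35.10
Subtotal = £485.60; tax = £46.02; total due = £531.62

£531.62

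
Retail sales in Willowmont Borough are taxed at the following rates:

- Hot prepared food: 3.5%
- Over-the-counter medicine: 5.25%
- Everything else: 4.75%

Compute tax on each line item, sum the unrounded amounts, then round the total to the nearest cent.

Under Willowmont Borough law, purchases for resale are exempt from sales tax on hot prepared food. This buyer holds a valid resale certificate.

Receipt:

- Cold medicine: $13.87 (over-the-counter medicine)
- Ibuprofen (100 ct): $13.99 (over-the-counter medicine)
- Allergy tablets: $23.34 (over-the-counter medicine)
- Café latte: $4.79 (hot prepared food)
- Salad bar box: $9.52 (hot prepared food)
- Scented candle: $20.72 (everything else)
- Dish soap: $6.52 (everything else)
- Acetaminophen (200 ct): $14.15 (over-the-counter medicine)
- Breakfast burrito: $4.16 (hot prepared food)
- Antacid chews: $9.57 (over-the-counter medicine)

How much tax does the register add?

Cold medicine $13.87: over-the-counter medicine → 5.25% → $0.728175
Ibuprofen (100 ct) $13.99: over-the-counter medicine → 5.25% → $0.734475
Allergy tablets $23.34: over-the-counter medicine → 5.25% → $1.22535
Café latte $4.79: hot prepared food, buyer-exempt → 0% → $0.00
Salad bar box $9.52: hot prepared food, buyer-exempt → 0% → $0.00
Scented candle $20.72: everything else → 4.75% → $0.9842
Dish soap $6.52: everything else → 4.75% → $0.3097
Acetaminophen (200 ct) $14.15: over-the-counter medicine → 5.25% → $0.742875
Breakfast burrito $4.16: hot prepared food, buyer-exempt → 0% → $0.00
Antacid chews $9.57: over-the-counter medicine → 5.25% → $0.502425
Unrounded tax sum = $5.2272 → $5.23

$5.23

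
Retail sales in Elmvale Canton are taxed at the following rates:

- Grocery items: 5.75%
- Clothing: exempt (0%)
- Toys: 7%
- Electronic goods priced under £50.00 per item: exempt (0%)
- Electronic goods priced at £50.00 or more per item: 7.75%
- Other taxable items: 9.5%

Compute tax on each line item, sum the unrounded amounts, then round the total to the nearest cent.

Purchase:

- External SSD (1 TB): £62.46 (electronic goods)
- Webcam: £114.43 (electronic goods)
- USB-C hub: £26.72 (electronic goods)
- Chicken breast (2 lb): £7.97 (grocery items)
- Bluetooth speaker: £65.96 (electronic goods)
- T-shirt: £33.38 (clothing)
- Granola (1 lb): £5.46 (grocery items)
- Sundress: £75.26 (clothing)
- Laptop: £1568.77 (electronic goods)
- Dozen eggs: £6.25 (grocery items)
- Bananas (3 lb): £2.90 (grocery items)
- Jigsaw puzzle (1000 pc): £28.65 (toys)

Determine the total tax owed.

£143.70

External SSD (1 TB) £62.46: electronic goods, £50.00 or more → 7.75% → £4.84065
Webcam £114.43: electronic goods, £50.00 or more → 7.75% → £8.868325
USB-C hub £26.72: electronic goods, under £50.00 → 0% → £0.00
Chicken breast (2 lb) £7.97: grocery items → 5.75% → £0.458275
Bluetooth speaker £65.96: electronic goods, £50.00 or more → 7.75% → £5.1119
T-shirt £33.38: clothing → 0% → £0.00
Granola (1 lb) £5.46: grocery items → 5.75% → £0.31395
Sundress £75.26: clothing → 0% → £0.00
Laptop £1568.77: electronic goods, £50.00 or more → 7.75% → £121.579675
Dozen eggs £6.25: grocery items → 5.75% → £0.359375
Bananas (3 lb) £2.90: grocery items → 5.75% → £0.16675
Jigsaw puzzle (1000 pc) £28.65: toys → 7% → £2.0055
Unrounded tax sum = £143.7044 → £143.70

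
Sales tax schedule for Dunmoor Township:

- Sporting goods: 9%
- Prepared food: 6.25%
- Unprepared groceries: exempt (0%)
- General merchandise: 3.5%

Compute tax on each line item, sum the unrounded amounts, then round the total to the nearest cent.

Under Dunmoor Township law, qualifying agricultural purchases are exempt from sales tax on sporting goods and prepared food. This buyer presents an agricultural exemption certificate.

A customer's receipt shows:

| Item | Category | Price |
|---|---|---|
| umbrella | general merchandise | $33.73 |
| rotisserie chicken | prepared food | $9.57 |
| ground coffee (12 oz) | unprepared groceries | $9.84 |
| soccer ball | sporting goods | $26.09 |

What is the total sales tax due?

$1.18

Umbrella $33.73: general merchandise → 3.5% → $1.18055
Rotisserie chicken $9.57: prepared food, buyer-exempt → 0% → $0.00
Ground coffee (12 oz) $9.84: unprepared groceries → 0% → $0.00
Soccer ball $26.09: sporting goods, buyer-exempt → 0% → $0.00
Unrounded tax sum = $1.18055 → $1.18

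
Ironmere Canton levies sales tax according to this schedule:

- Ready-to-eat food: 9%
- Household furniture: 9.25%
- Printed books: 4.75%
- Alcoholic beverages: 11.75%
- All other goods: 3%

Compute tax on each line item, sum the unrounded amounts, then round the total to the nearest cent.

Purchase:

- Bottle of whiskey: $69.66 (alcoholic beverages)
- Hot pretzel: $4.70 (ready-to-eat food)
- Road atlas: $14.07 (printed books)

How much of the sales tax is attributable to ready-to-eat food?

$0.42

Hot pretzel $4.70: ready-to-eat food → 9% → $0.423
Tax on ready-to-eat food: unrounded sum = $0.423 → $0.42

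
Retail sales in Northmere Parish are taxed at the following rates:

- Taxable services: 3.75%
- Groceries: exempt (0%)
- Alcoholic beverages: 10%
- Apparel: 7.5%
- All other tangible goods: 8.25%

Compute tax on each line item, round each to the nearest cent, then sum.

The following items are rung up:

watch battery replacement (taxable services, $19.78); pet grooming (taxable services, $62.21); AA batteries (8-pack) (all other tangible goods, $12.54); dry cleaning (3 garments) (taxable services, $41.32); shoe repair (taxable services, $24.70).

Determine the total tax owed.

Watch battery replacement $19.78: taxable services → 3.75% → $0.74
Pet grooming $62.21: taxable services → 3.75% → $2.33
AA batteries (8-pack) $12.54: all other tangible goods → 8.25% → $1.03
Dry cleaning (3 garments) $41.32: taxable services → 3.75% → $1.55
Shoe repair $24.70: taxable services → 3.75% → $0.93
Total tax = $0.74 + $2.33 + $1.03 + $1.55 + $0.93 = $6.58

$6.58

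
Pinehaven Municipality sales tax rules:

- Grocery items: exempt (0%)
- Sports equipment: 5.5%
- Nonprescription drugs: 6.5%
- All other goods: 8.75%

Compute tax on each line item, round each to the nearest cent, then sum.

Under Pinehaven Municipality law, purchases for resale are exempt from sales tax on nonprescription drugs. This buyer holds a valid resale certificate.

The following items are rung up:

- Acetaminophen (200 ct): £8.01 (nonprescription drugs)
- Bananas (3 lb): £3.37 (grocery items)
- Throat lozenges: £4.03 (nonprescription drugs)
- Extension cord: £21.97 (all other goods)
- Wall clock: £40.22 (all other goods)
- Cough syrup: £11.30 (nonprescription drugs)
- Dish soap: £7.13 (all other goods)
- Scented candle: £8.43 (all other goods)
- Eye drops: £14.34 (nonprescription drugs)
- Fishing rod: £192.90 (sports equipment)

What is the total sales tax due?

Acetaminophen (200 ct) £8.01: nonprescription drugs, buyer-exempt → 0% → £0.00
Bananas (3 lb) £3.37: grocery items → 0% → £0.00
Throat lozenges £4.03: nonprescription drugs, buyer-exempt → 0% → £0.00
Extension cord £21.97: all other goods → 8.75% → £1.92
Wall clock £40.22: all other goods → 8.75% → £3.52
Cough syrup £11.30: nonprescription drugs, buyer-exempt → 0% → £0.00
Dish soap £7.13: all other goods → 8.75% → £0.62
Scented candle £8.43: all other goods → 8.75% → £0.74
Eye drops £14.34: nonprescription drugs, buyer-exempt → 0% → £0.00
Fishing rod £192.90: sports equipment → 5.5% → £10.61
Total tax = £1.92 + £3.52 + £0.62 + £0.74 + £10.61 = £17.41

£17.41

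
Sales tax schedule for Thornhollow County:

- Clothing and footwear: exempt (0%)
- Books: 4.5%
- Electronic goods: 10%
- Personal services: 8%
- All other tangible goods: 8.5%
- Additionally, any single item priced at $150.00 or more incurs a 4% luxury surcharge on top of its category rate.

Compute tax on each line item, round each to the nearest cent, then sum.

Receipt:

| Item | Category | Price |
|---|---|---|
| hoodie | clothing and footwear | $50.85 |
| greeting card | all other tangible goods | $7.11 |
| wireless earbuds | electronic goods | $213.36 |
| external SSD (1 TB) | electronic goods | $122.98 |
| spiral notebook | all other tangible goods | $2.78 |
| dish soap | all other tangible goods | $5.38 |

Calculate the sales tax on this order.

Hoodie $50.85: clothing and footwear → 0% → $0.00
Greeting card $7.11: all other tangible goods → 8.5% → $0.60
Wireless earbuds $213.36: electronic goods → 10% + 4% surcharge = 14% → $29.87
External SSD (1 TB) $122.98: electronic goods → 10% → $12.30
Spiral notebook $2.78: all other tangible goods → 8.5% → $0.24
Dish soap $5.38: all other tangible goods → 8.5% → $0.46
Total tax = $0.60 + $29.87 + $12.30 + $0.24 + $0.46 = $43.47

$43.47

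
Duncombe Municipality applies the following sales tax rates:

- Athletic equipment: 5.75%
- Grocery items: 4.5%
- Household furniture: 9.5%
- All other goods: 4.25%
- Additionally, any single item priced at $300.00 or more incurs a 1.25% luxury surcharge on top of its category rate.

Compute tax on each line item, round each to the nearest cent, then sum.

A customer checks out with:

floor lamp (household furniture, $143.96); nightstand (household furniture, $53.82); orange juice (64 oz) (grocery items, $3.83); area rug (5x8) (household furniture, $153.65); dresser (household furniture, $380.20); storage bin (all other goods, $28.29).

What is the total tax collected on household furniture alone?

Floor lamp $143.96: household furniture → 9.5% → $13.68
Nightstand $53.82: household furniture → 9.5% → $5.11
Area rug (5x8) $153.65: household furniture → 9.5% → $14.60
Dresser $380.20: household furniture → 9.5% + 1.25% surcharge = 10.75% → $40.87
Tax on household furniture = $13.68 + $5.11 + $14.60 + $40.87 = $74.26

$74.26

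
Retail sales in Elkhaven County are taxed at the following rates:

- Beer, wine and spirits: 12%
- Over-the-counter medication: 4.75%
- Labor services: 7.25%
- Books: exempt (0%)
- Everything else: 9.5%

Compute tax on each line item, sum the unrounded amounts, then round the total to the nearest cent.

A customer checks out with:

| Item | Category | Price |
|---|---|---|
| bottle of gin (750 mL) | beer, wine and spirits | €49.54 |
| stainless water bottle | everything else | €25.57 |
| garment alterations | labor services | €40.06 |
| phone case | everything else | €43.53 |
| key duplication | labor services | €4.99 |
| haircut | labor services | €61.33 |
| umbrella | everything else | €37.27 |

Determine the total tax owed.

Bottle of gin (750 mL) €49.54: beer, wine and spirits → 12% → €5.9448
Stainless water bottle €25.57: everything else → 9.5% → €2.42915
Garment alterations €40.06: labor services → 7.25% → €2.90435
Phone case €43.53: everything else → 9.5% → €4.13535
Key duplication €4.99: labor services → 7.25% → €0.361775
Haircut €61.33: labor services → 7.25% → €4.446425
Umbrella €37.27: everything else → 9.5% → €3.54065
Unrounded tax sum = €23.7625 → €23.76

€23.76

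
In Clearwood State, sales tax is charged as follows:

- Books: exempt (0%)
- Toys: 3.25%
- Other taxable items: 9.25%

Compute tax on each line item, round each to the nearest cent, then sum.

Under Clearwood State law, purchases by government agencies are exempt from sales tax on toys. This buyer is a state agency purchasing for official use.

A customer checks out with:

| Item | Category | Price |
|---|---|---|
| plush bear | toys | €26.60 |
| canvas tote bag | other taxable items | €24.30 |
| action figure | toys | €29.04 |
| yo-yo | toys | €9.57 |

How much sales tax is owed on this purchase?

Plush bear €26.60: toys, buyer-exempt → 0% → €0.00
Canvas tote bag €24.30: other taxable items → 9.25% → €2.25
Action figure €29.04: toys, buyer-exempt → 0% → €0.00
Yo-yo €9.57: toys, buyer-exempt → 0% → €0.00
Total tax = €2.25

€2.25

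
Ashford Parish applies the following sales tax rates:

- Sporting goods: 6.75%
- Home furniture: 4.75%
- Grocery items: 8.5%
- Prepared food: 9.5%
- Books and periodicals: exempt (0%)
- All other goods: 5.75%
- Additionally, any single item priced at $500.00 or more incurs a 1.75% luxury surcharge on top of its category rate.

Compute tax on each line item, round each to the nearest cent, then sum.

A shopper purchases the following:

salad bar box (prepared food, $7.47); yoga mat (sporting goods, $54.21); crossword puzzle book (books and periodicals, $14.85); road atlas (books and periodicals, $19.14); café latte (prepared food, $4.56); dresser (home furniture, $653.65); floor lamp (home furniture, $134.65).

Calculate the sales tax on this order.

Salad bar box $7.47: prepared food → 9.5% → $0.71
Yoga mat $54.21: sporting goods → 6.75% → $3.66
Crossword puzzle book $14.85: books and periodicals → 0% → $0.00
Road atlas $19.14: books and periodicals → 0% → $0.00
Café latte $4.56: prepared food → 9.5% → $0.43
Dresser $653.65: home furniture → 4.75% + 1.75% surcharge = 6.5% → $42.49
Floor lamp $134.65: home furniture → 4.75% → $6.40
Total tax = $0.71 + $3.66 + $0.43 + $42.49 + $6.40 = $53.69

$53.69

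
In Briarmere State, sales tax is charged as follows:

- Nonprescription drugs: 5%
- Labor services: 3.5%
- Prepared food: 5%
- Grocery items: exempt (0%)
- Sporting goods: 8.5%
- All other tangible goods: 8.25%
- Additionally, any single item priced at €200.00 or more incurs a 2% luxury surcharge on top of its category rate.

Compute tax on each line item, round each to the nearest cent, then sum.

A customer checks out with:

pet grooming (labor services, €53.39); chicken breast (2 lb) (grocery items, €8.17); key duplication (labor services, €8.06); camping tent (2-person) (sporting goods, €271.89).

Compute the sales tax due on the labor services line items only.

€2.15

Pet grooming €53.39: labor services → 3.5% → €1.87
Key duplication €8.06: labor services → 3.5% → €0.28
Tax on labor services = €1.87 + €0.28 = €2.15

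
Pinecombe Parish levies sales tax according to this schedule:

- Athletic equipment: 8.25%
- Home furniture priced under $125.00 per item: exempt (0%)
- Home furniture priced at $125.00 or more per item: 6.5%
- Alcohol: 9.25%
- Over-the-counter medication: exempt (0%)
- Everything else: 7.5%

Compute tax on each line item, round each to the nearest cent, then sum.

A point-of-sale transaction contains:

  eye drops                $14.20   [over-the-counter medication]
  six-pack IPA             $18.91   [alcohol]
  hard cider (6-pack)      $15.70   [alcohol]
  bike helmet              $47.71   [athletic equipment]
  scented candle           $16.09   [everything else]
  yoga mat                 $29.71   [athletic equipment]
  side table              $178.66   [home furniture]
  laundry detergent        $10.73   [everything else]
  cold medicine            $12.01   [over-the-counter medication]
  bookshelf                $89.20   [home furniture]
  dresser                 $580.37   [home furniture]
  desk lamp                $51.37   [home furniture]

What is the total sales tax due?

$60.93

Eye drops $14.20: over-the-counter medication → 0% → $0.00
Six-pack IPA $18.91: alcohol → 9.25% → $1.75
Hard cider (6-pack) $15.70: alcohol → 9.25% → $1.45
Bike helmet $47.71: athletic equipment → 8.25% → $3.94
Scented candle $16.09: everything else → 7.5% → $1.21
Yoga mat $29.71: athletic equipment → 8.25% → $2.45
Side table $178.66: home furniture, $125.00 or more → 6.5% → $11.61
Laundry detergent $10.73: everything else → 7.5% → $0.80
Cold medicine $12.01: over-the-counter medication → 0% → $0.00
Bookshelf $89.20: home furniture, under $125.00 → 0% → $0.00
Dresser $580.37: home furniture, $125.00 or more → 6.5% → $37.72
Desk lamp $51.37: home furniture, under $125.00 → 0% → $0.00
Total tax = $1.75 + $1.45 + $3.94 + $1.21 + $2.45 + $11.61 + $0.80 + $37.72 = $60.93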